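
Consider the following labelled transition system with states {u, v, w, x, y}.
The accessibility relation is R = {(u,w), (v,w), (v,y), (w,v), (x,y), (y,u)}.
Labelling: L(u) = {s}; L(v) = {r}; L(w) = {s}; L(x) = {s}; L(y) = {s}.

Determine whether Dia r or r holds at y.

No

At y: Dia r is false, r is false, so Dia r or r is false.
  At y: Dia r requires r at some successor in {u}.
    At u: r is false.
  So Dia r is false at y.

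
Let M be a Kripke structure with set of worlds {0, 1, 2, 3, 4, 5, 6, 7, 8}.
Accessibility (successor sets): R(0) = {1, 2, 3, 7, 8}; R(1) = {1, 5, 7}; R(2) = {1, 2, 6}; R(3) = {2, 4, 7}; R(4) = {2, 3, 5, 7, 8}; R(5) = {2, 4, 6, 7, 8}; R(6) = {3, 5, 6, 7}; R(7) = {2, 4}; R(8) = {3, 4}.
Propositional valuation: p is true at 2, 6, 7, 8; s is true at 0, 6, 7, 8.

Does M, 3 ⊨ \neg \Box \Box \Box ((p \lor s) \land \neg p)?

At 3: \Box \Box \Box ((p \lor s) \land \neg p) is false, so \neg \Box \Box \Box ((p \lor s) \land \neg p) is true.
  At 3: \Box \Box \Box ((p \lor s) \land \neg p) requires \Box \Box ((p \lor s) \land \neg p) at every successor {2, 4, 7}.
    \Box \Box ((p \lor s) \land \neg p) fails at 2, so \Box \Box \Box ((p \lor s) \land \neg p) is false at 3.
      At 2: \Box \Box ((p \lor s) \land \neg p) requires \Box ((p \lor s) \land \neg p) at every successor {1, 2, 6}.
        \Box ((p \lor s) \land \neg p) fails at 1, so \Box \Box ((p \lor s) \land \neg p) is false at 2.

Yes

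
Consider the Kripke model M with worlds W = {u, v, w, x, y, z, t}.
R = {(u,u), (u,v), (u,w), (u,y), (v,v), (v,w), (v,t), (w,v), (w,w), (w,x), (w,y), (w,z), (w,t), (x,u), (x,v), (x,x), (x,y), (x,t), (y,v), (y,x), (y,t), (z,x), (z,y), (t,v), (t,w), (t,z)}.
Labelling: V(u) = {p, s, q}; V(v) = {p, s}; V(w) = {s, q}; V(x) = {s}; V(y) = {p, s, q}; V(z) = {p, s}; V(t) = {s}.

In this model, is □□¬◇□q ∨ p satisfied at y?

Yes

At y: □□¬◇□q is true, p is true, so □□¬◇□q ∨ p is true.
  At y: □□¬◇□q requires □¬◇□q at every successor {v, x, t}.
      At v: □¬◇□q requires ¬◇□q at every successor {v, w, t}.
        At v: ¬◇□q is true.
        At w: ¬◇□q is true.
        At t: ¬◇□q is true.
      So □¬◇□q is true at v.
      At x: □¬◇□q requires ¬◇□q at every successor {u, v, x, y, t}.
        At u: ¬◇□q is true.
        At v: ¬◇□q is true.
        At x: ¬◇□q is true.
        At y: ¬◇□q is true.
        At t: ¬◇□q is true.
      So □¬◇□q is true at x.
      At t: □¬◇□q requires ¬◇□q at every successor {v, w, z}.
        At v: ¬◇□q is true.
        At w: ¬◇□q is true.
        At z: ¬◇□q is true.
      So □¬◇□q is true at t.
  So □□¬◇□q is true at y.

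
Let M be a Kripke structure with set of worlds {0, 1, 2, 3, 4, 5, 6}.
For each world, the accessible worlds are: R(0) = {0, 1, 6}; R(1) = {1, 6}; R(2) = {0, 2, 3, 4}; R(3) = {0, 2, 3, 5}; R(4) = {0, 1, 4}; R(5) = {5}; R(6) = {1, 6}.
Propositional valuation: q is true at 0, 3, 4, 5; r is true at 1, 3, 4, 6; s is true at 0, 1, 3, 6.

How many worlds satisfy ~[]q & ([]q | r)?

4

Let φ = ~[]q & ([]q | r). Evaluate φ at each world:
  0 (successors {0, 1, 6}): φ is false.
  1 (successors {1, 6}): φ is true.
  2 (successors {0, 2, 3, 4}): φ is false.
  3 (successors {0, 2, 3, 5}): φ is true.
  4 (successors {0, 1, 4}): φ is true.
  5 (successors {5}): φ is false.
  6 (successors {1, 6}): φ is true.
For instance, at 0:
  At 0: ~[]q is true, []q | r is false, so ~[]q & ([]q | r) is false.
    At 0: []q is false, so ~[]q is true.
      At 0: []q requires q at every successor {0, 1, 6}.
        q fails at 1, so []q is false at 0.
    At 0: []q is false, r is false, so []q | r is false.
      At 0: []q requires q at every successor {0, 1, 6}.
        q fails at 1, so []q is false at 0.
Satisfying worlds: {1, 3, 4, 6}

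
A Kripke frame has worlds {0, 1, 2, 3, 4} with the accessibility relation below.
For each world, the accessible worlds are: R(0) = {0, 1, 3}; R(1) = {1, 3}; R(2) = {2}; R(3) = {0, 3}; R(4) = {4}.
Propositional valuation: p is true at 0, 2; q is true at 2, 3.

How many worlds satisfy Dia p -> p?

4

Let φ = Dia p -> p. Evaluate φ at each world:
  0 (successors {0, 1, 3}): φ is true.
  1 (successors {1, 3}): φ is true.
  2 (successors {2}): φ is true.
  3 (successors {0, 3}): φ is false.
  4 (successors {4}): φ is true.
For instance, at 1:
  At 1: Dia p is false, p is false, so Dia p -> p is true.
    At 1: Dia p requires p at some successor in {1, 3}.
      At 1: p is false.
      At 3: p is false.
    So Dia p is false at 1.
Satisfying worlds: {0, 1, 2, 4}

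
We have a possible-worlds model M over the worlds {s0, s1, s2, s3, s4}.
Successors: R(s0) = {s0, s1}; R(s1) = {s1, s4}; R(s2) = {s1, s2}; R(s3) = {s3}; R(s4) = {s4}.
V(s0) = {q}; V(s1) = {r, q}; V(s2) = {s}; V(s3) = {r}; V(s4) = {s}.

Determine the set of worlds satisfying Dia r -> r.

Let φ = Dia r -> r. Evaluate φ at each world:
  s0 (successors {s0, s1}): φ is false.
  s1 (successors {s1, s4}): φ is true.
  s2 (successors {s1, s2}): φ is false.
  s3 (successors {s3}): φ is true.
  s4 (successors {s4}): φ is true.
For instance, at s3:
  At s3: Dia r is true, r is true, so Dia r -> r is true.
    At s3: Dia r requires r at some successor in {s3}.
      r holds at s3, so Dia r is true at s3.
Satisfying worlds: {s1, s3, s4}

s1, s3, s4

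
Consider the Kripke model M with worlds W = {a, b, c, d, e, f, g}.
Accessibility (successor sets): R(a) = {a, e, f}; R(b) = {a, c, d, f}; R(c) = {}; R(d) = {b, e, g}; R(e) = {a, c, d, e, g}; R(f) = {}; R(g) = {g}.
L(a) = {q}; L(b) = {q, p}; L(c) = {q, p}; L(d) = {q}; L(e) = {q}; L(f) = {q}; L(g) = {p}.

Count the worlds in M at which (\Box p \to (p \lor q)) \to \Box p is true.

Let φ = (\Box p \to (p \lor q)) \to \Box p. Evaluate φ at each world:
  a (successors {a, e, f}): φ is false.
  b (successors {a, c, d, f}): φ is false.
  c (successors ∅): φ is true.
  d (successors {b, e, g}): φ is false.
  e (successors {a, c, d, e, g}): φ is false.
  f (successors ∅): φ is true.
  g (successors {g}): φ is true.
For instance, at b:
  At b: \Box p \to (p \lor q) is true, \Box p is false, so (\Box p \to (p \lor q)) \to \Box p is false.
    At b: \Box p is false, p \lor q is true, so \Box p \to (p \lor q) is true.
      At b: \Box p requires p at every successor {a, c, d, f}.
        p fails at a, so \Box p is false at b.
    At b: \Box p requires p at every successor {a, c, d, f}.
      p fails at a, so \Box p is false at b.
Satisfying worlds: {c, f, g}

3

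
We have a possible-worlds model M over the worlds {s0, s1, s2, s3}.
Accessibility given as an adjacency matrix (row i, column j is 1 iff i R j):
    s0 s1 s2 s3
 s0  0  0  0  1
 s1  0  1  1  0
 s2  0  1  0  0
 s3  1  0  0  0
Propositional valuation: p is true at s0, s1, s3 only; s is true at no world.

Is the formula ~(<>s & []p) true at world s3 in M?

Yes

At s3: <>s & []p is false, so ~(<>s & []p) is true.
  At s3: <>s is false, []p is true, so <>s & []p is false.
    At s3: <>s requires s at some successor in {s0}.
      At s0: s is false.
    So <>s is false at s3.
    At s3: []p requires p at every successor {s0}.
      At s0: p is true.
    So []p is true at s3.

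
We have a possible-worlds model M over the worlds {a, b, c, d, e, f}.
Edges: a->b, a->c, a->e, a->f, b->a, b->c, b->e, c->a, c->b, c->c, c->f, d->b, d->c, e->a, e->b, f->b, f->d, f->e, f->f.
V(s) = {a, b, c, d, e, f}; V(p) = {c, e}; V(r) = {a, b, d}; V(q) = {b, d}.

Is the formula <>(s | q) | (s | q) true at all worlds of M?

Yes

Recall that <>ψ holds at a world iff ψ holds at some accessible world.
Let φ = <>(s | q) | (s | q). Evaluate φ at each world:
  a (successors {b, c, e, f}): φ is true.
  b (successors {a, c, e}): φ is true.
  c (successors {a, b, c, f}): φ is true.
  d (successors {b, c}): φ is true.
  e (successors {a, b}): φ is true.
  f (successors {b, d, e, f}): φ is true.
For instance, at b:
  At b: <>(s | q) is true, s | q is true, so <>(s | q) | (s | q) is true.
    At b: <>(s | q) requires s | q at some successor in {a, c, e}.
      s | q holds at a, so <>(s | q) is true at b.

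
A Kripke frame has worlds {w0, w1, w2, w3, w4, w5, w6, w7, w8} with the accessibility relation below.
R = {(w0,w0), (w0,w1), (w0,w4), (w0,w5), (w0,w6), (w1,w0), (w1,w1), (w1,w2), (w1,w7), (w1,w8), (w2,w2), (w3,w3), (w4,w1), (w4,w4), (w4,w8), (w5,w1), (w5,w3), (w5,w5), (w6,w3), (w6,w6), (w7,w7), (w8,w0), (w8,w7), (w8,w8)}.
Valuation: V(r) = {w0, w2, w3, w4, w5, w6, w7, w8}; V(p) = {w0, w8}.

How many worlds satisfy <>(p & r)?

Let φ = <>(p & r). Evaluate φ at each world:
  w0 (successors {w0, w1, w4, w5, w6}): φ is true.
  w1 (successors {w0, w1, w2, w7, w8}): φ is true.
  w2 (successors {w2}): φ is false.
  w3 (successors {w3}): φ is false.
  w4 (successors {w1, w4, w8}): φ is true.
  w5 (successors {w1, w3, w5}): φ is false.
  w6 (successors {w3, w6}): φ is false.
  w7 (successors {w7}): φ is false.
  w8 (successors {w0, w7, w8}): φ is true.
For instance, at w5:
  At w5: <>(p & r) requires p & r at some successor in {w1, w3, w5}.
    At w1: p & r is false.
    At w3: p & r is false.
    At w5: p & r is false.
  So <>(p & r) is false at w5.
Satisfying worlds: {w0, w1, w4, w8}

4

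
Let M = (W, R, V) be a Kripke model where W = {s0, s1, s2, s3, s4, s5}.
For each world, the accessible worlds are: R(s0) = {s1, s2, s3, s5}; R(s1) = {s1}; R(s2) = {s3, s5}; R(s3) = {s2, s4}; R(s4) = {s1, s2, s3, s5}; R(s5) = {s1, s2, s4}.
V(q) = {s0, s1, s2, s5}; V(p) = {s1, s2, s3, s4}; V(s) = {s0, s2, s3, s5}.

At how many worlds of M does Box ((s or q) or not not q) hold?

Let φ = Box ((s or q) or not not q). Evaluate φ at each world:
  s0 (successors {s1, s2, s3, s5}): φ is true.
  s1 (successors {s1}): φ is true.
  s2 (successors {s3, s5}): φ is true.
  s3 (successors {s2, s4}): φ is false.
  s4 (successors {s1, s2, s3, s5}): φ is true.
  s5 (successors {s1, s2, s4}): φ is false.
For instance, at s3:
  At s3: Box ((s or q) or not not q) requires (s or q) or not not q at every successor {s2, s4}.
    (s or q) or not not q fails at s4, so Box ((s or q) or not not q) is false at s3.
Satisfying worlds: {s0, s1, s2, s4}

4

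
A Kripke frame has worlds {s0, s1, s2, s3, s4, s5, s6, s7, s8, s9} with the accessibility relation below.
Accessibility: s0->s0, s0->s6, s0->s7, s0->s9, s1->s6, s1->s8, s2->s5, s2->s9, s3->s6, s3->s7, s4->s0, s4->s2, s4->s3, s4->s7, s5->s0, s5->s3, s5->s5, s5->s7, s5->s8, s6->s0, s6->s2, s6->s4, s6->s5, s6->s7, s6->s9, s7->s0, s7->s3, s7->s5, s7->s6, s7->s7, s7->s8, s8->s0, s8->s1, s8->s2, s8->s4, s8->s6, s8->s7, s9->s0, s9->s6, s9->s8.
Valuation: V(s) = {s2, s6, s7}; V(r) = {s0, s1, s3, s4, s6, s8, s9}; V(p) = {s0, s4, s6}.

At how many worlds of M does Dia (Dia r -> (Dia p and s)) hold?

9

Let φ = Dia (Dia r -> (Dia p and s)). Evaluate φ at each world:
  s0 (successors {s0, s6, s7, s9}): φ is true.
  s1 (successors {s6, s8}): φ is true.
  s2 (successors {s5, s9}): φ is false.
  s3 (successors {s6, s7}): φ is true.
  s4 (successors {s0, s2, s3, s7}): φ is true.
  s5 (successors {s0, s3, s5, s7, s8}): φ is true.
  s6 (successors {s0, s2, s4, s5, s7, s9}): φ is true.
  s7 (successors {s0, s3, s5, s6, s7, s8}): φ is true.
  s8 (successors {s0, s1, s2, s4, s6, s7}): φ is true.
  s9 (successors {s0, s6, s8}): φ is true.
For instance, at s7:
  At s7: Dia (Dia r -> (Dia p and s)) requires Dia r -> (Dia p and s) at some successor in {s0, s3, s5, s6, s7, s8}.
    Dia r -> (Dia p and s) holds at s6, so Dia (Dia r -> (Dia p and s)) is true at s7.
      At s6: Dia r is true, Dia p and s is true, so Dia r -> (Dia p and s) is true.
Satisfying worlds: {s0, s1, s3, s4, s5, s6, s7, s8, s9}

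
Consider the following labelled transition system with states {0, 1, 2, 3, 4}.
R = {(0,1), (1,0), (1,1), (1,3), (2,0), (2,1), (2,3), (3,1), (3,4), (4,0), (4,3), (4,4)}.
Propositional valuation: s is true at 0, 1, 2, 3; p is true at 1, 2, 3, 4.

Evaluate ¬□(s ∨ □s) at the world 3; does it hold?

At 3: □(s ∨ □s) is false, so ¬□(s ∨ □s) is true.
  At 3: □(s ∨ □s) requires s ∨ □s at every successor {1, 4}.
    s ∨ □s fails at 4, so □(s ∨ □s) is false at 3.
      At 4: s is false, □s is false, so s ∨ □s is false.

Yes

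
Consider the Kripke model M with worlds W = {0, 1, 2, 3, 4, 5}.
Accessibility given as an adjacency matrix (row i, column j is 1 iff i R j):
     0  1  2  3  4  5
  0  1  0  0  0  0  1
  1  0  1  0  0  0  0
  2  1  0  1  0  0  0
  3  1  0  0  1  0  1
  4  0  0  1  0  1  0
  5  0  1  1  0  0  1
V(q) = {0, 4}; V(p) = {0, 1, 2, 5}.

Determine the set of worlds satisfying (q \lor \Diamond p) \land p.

0, 1, 2, 5

Recall that \Diamond ψ holds at a world iff ψ holds at some accessible world.
Let φ = (q \lor \Diamond p) \land p. Evaluate φ at each world:
  0 (successors {0, 5}): φ is true.
  1 (successors {1}): φ is true.
  2 (successors {0, 2}): φ is true.
  3 (successors {0, 3, 5}): φ is false.
  4 (successors {2, 4}): φ is false.
  5 (successors {1, 2, 5}): φ is true.
For instance, at 2:
  At 2: q \lor \Diamond p is true, p is true, so (q \lor \Diamond p) \land p is true.
    At 2: q is false, \Diamond p is true, so q \lor \Diamond p is true.
      At 2: \Diamond p requires p at some successor in {0, 2}.
        p holds at 0, so \Diamond p is true at 2.
Satisfying worlds: {0, 1, 2, 5}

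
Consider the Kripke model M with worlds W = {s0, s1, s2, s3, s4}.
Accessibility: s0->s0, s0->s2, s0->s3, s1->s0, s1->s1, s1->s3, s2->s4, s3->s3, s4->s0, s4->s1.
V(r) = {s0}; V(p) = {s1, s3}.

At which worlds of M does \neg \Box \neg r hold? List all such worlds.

Let φ = \neg \Box \neg r. Evaluate φ at each world:
  s0 (successors {s0, s2, s3}): φ is true.
  s1 (successors {s0, s1, s3}): φ is true.
  s2 (successors {s4}): φ is false.
  s3 (successors {s3}): φ is false.
  s4 (successors {s0, s1}): φ is true.
For instance, at s1:
  At s1: \Box \neg r is false, so \neg \Box \neg r is true.
    At s1: \Box \neg r requires \neg r at every successor {s0, s1, s3}.
      \neg r fails at s0, so \Box \neg r is false at s1.
Satisfying worlds: {s0, s1, s4}

s0, s1, s4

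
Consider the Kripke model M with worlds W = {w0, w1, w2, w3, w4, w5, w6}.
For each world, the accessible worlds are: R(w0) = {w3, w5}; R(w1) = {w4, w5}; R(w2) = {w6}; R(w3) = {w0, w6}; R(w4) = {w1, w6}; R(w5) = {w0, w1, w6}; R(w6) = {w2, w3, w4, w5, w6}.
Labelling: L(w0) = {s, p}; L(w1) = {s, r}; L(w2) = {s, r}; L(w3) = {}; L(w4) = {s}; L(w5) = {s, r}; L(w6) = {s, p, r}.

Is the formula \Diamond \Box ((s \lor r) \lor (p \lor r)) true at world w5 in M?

Yes

At w5: \Diamond \Box ((s \lor r) \lor (p \lor r)) requires \Box ((s \lor r) \lor (p \lor r)) at some successor in {w0, w1, w6}.
  \Box ((s \lor r) \lor (p \lor r)) holds at w1, so \Diamond \Box ((s \lor r) \lor (p \lor r)) is true at w5.
    At w1: \Box ((s \lor r) \lor (p \lor r)) requires (s \lor r) \lor (p \lor r) at every successor {w4, w5}.
      At w4: (s \lor r) \lor (p \lor r) is true.
      At w5: (s \lor r) \lor (p \lor r) is true.
    So \Box ((s \lor r) \lor (p \lor r)) is true at w1.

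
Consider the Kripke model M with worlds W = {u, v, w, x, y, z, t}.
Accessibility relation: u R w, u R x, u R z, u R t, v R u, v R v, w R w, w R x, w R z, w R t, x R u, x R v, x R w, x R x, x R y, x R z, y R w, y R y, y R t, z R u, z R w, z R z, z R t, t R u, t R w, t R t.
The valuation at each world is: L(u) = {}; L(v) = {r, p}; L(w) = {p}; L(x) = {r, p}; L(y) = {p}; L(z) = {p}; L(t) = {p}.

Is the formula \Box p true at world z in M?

Recall that \Box ψ holds at a world iff ψ holds at every accessible world, and \Diamond ψ holds iff ψ holds at some accessible world.
At z: \Box p requires p at every successor {u, w, z, t}.
  p fails at u, so \Box p is false at z.

No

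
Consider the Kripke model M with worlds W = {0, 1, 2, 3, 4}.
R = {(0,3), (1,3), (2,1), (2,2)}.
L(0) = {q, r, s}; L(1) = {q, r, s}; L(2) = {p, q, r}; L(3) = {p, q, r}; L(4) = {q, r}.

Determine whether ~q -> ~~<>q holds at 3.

Yes

At 3: ~q is false, ~~<>q is false, so ~q -> ~~<>q is true.
  At 3: ~<>q is true, so ~~<>q is false.
    At 3: <>q is false, so ~<>q is true.
      At 3: no accessible worlds, so <>q is false.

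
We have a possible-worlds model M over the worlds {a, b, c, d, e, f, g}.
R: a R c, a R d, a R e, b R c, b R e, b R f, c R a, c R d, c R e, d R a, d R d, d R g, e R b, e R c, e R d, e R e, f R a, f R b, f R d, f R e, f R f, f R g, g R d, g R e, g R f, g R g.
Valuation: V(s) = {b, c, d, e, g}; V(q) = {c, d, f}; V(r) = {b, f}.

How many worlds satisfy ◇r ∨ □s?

5

Recall that □ψ holds at a world iff ψ holds at every accessible world, and ◇ψ holds iff ψ holds at some accessible world.
Let φ = ◇r ∨ □s. Evaluate φ at each world:
  a (successors {c, d, e}): φ is true.
  b (successors {c, e, f}): φ is true.
  c (successors {a, d, e}): φ is false.
  d (successors {a, d, g}): φ is false.
  e (successors {b, c, d, e}): φ is true.
  f (successors {a, b, d, e, f, g}): φ is true.
  g (successors {d, e, f, g}): φ is true.
For instance, at a:
  At a: ◇r is false, □s is true, so ◇r ∨ □s is true.
    At a: ◇r requires r at some successor in {c, d, e}.
      At c: r is false.
      At d: r is false.
      At e: r is false.
    So ◇r is false at a.
    At a: □s requires s at every successor {c, d, e}.
      At c: s is true.
      At d: s is true.
      At e: s is true.
    So □s is true at a.
Satisfying worlds: {a, b, e, f, g}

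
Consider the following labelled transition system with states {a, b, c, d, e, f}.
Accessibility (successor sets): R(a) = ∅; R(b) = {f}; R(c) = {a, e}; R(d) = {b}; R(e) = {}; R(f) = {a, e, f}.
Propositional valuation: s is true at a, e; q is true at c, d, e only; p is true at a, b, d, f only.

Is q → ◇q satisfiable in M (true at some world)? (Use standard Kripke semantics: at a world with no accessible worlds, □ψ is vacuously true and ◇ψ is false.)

Yes

Let φ = q → ◇q. Evaluate φ at each world:
  a (successors ∅): φ is true.
  b (successors {f}): φ is true.
  c (successors {a, e}): φ is true.
  d (successors {b}): φ is false.
  e (successors ∅): φ is false.
  f (successors {a, e, f}): φ is true.
Detail at a (witness):
  At a: q is false, ◇q is false, so q → ◇q is true.
    At a: no accessible worlds, so ◇q is false.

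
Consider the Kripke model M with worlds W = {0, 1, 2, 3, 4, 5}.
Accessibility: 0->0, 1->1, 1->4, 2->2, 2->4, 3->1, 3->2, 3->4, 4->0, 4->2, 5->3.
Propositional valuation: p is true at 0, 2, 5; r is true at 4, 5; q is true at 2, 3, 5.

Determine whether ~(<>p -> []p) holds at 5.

No

At 5: <>p -> []p is true, so ~(<>p -> []p) is false.
  At 5: <>p is false, []p is false, so <>p -> []p is true.
    At 5: <>p requires p at some successor in {3}.
      At 3: p is false.
    So <>p is false at 5.
    At 5: []p requires p at every successor {3}.
      p fails at 3, so []p is false at 5.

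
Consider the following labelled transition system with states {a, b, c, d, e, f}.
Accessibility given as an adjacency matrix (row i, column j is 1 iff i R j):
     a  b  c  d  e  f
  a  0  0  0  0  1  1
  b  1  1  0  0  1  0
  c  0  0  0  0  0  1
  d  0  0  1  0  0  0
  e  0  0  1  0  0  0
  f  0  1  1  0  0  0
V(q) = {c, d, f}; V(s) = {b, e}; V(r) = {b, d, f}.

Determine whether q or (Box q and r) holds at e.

No

At e: q is false, Box q and r is false, so q or (Box q and r) is false.
  At e: Box q is true, r is false, so Box q and r is false.
    At e: Box q requires q at every successor {c}.
      At c: q is true.
    So Box q is true at e.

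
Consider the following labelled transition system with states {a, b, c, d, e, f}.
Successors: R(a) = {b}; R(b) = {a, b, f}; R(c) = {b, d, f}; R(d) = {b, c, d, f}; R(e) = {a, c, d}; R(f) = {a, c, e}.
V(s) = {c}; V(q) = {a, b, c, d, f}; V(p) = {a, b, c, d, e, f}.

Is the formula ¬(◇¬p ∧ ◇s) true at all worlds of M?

Yes

Let φ = ¬(◇¬p ∧ ◇s). Evaluate φ at each world:
  a (successors {b}): φ is true.
  b (successors {a, b, f}): φ is true.
  c (successors {b, d, f}): φ is true.
  d (successors {b, c, d, f}): φ is true.
  e (successors {a, c, d}): φ is true.
  f (successors {a, c, e}): φ is true.
For instance, at a:
  At a: ◇¬p ∧ ◇s is false, so ¬(◇¬p ∧ ◇s) is true.
    At a: ◇¬p is false, ◇s is false, so ◇¬p ∧ ◇s is false.
      At a: ◇¬p requires ¬p at some successor in {b}.
        At b: ¬p is false.
      So ◇¬p is false at a.
      At a: ◇s requires s at some successor in {b}.
        At b: s is false.
      So ◇s is false at a.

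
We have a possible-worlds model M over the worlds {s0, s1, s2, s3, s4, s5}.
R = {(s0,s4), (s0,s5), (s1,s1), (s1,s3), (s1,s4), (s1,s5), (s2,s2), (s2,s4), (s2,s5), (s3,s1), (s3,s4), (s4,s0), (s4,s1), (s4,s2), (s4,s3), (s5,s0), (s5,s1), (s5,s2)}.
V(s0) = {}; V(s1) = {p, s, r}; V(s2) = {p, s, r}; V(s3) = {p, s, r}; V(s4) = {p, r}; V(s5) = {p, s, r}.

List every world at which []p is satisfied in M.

Recall that []ψ holds at a world iff ψ holds at every accessible world, and <>ψ holds iff ψ holds at some accessible world.
Let φ = []p. Evaluate φ at each world:
  s0 (successors {s4, s5}): φ is true.
  s1 (successors {s1, s3, s4, s5}): φ is true.
  s2 (successors {s2, s4, s5}): φ is true.
  s3 (successors {s1, s4}): φ is true.
  s4 (successors {s0, s1, s2, s3}): φ is false.
  s5 (successors {s0, s1, s2}): φ is false.
For instance, at s1:
  At s1: []p requires p at every successor {s1, s3, s4, s5}.
    At s1: p is true.
    At s3: p is true.
    At s4: p is true.
    At s5: p is true.
  So []p is true at s1.
Satisfying worlds: {s0, s1, s2, s3}

s0, s1, s2, s3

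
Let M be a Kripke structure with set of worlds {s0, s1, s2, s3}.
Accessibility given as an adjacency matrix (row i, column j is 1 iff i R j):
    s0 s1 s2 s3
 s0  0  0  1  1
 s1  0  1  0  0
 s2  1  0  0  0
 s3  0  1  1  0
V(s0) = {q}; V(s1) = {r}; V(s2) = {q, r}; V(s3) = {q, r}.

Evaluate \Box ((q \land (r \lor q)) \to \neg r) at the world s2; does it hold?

Yes

At s2: \Box ((q \land (r \lor q)) \to \neg r) requires (q \land (r \lor q)) \to \neg r at every successor {s0}.
  At s0: (q \land (r \lor q)) \to \neg r is true.
So \Box ((q \land (r \lor q)) \to \neg r) is true at s2.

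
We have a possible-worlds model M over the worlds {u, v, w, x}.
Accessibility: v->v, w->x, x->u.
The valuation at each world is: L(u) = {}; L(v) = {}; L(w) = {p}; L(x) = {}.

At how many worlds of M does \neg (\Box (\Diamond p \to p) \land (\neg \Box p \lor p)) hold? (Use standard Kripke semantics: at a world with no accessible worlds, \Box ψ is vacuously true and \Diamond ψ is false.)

1

Recall that \Box ψ holds at a world iff ψ holds at every accessible world, and \Diamond ψ holds iff ψ holds at some accessible world.
Let φ = \neg (\Box (\Diamond p \to p) \land (\neg \Box p \lor p)). Evaluate φ at each world:
  u (successors ∅): φ is true.
  v (successors {v}): φ is false.
  w (successors {x}): φ is false.
  x (successors {u}): φ is false.
For instance, at v:
  At v: \Box (\Diamond p \to p) \land (\neg \Box p \lor p) is true, so \neg (\Box (\Diamond p \to p) \land (\neg \Box p \lor p)) is false.
    At v: \Box (\Diamond p \to p) is true, \neg \Box p \lor p is true, so \Box (\Diamond p \to p) \land (\neg \Box p \lor p) is true.
      At v: \Box (\Diamond p \to p) requires \Diamond p \to p at every successor {v}.
        At v: \Diamond p \to p is true.
      So \Box (\Diamond p \to p) is true at v.
      At v: \neg \Box p is true, p is false, so \neg \Box p \lor p is true.
Satisfying worlds: {u}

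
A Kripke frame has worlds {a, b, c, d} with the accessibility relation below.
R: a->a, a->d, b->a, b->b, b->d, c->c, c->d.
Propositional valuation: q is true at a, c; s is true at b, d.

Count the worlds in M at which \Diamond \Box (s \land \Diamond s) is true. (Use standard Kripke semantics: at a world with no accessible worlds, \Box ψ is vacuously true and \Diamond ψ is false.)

Recall that \Box ψ holds at a world iff ψ holds at every accessible world, and \Diamond ψ holds iff ψ holds at some accessible world.
Let φ = \Diamond \Box (s \land \Diamond s). Evaluate φ at each world:
  a (successors {a, d}): φ is true.
  b (successors {a, b, d}): φ is true.
  c (successors {c, d}): φ is true.
  d (successors ∅): φ is false.
For instance, at a:
  At a: \Diamond \Box (s \land \Diamond s) requires \Box (s \land \Diamond s) at some successor in {a, d}.
    \Box (s \land \Diamond s) holds at d, so \Diamond \Box (s \land \Diamond s) is true at a.
      At d: no accessible worlds, so \Box (s \land \Diamond s) holds vacuously.
Satisfying worlds: {a, b, c}

3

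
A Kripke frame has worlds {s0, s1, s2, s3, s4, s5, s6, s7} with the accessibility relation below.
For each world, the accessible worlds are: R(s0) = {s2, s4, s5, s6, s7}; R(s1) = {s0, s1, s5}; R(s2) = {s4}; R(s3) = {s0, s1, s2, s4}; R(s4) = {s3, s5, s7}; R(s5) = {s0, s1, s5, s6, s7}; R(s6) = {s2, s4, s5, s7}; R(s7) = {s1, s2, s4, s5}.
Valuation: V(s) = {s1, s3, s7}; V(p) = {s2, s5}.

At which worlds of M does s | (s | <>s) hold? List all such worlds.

Let φ = s | (s | <>s). Evaluate φ at each world:
  s0 (successors {s2, s4, s5, s6, s7}): φ is true.
  s1 (successors {s0, s1, s5}): φ is true.
  s2 (successors {s4}): φ is false.
  s3 (successors {s0, s1, s2, s4}): φ is true.
  s4 (successors {s3, s5, s7}): φ is true.
  s5 (successors {s0, s1, s5, s6, s7}): φ is true.
  s6 (successors {s2, s4, s5, s7}): φ is true.
  s7 (successors {s1, s2, s4, s5}): φ is true.
For instance, at s4:
  At s4: s is false, s | <>s is true, so s | (s | <>s) is true.
    At s4: s is false, <>s is true, so s | <>s is true.
      At s4: <>s requires s at some successor in {s3, s5, s7}.
        s holds at s3, so <>s is true at s4.
Satisfying worlds: {s0, s1, s3, s4, s5, s6, s7}

s0, s1, s3, s4, s5, s6, s7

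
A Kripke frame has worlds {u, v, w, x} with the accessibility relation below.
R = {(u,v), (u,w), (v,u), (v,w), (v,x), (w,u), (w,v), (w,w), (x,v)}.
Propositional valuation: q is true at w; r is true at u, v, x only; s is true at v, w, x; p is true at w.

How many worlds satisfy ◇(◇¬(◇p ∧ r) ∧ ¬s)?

Let φ = ◇(◇¬(◇p ∧ r) ∧ ¬s). Evaluate φ at each world:
  u (successors {v, w}): φ is false.
  v (successors {u, w, x}): φ is true.
  w (successors {u, v, w}): φ is true.
  x (successors {v}): φ is false.
For instance, at v:
  At v: ◇(◇¬(◇p ∧ r) ∧ ¬s) requires ◇¬(◇p ∧ r) ∧ ¬s at some successor in {u, w, x}.
    ◇¬(◇p ∧ r) ∧ ¬s holds at u, so ◇(◇¬(◇p ∧ r) ∧ ¬s) is true at v.
      At u: ◇¬(◇p ∧ r) is true, ¬s is true, so ◇¬(◇p ∧ r) ∧ ¬s is true.
Satisfying worlds: {v, w}

2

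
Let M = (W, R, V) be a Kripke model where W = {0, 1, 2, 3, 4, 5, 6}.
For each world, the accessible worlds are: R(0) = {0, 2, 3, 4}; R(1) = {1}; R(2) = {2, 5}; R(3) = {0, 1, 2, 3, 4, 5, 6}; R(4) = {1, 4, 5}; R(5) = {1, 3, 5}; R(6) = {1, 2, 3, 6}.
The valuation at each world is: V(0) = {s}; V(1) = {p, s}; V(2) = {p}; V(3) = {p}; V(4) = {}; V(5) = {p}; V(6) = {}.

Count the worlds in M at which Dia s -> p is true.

4

Let φ = Dia s -> p. Evaluate φ at each world:
  0 (successors {0, 2, 3, 4}): φ is false.
  1 (successors {1}): φ is true.
  2 (successors {2, 5}): φ is true.
  3 (successors {0, 1, 2, 3, 4, 5, 6}): φ is true.
  4 (successors {1, 4, 5}): φ is false.
  5 (successors {1, 3, 5}): φ is true.
  6 (successors {1, 2, 3, 6}): φ is false.
For instance, at 1:
  At 1: Dia s is true, p is true, so Dia s -> p is true.
    At 1: Dia s requires s at some successor in {1}.
      s holds at 1, so Dia s is true at 1.
Satisfying worlds: {1, 2, 3, 5}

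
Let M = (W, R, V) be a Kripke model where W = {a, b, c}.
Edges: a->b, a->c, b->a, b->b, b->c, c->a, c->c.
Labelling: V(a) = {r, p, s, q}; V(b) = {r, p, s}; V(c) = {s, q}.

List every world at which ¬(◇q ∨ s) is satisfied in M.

Recall that ◇ψ holds at a world iff ψ holds at some accessible world.
Let φ = ¬(◇q ∨ s). Evaluate φ at each world:
  a (successors {b, c}): φ is false.
  b (successors {a, b, c}): φ is false.
  c (successors {a, c}): φ is false.
For instance, at c:
  At c: ◇q ∨ s is true, so ¬(◇q ∨ s) is false.
    At c: ◇q is true, s is true, so ◇q ∨ s is true.
      At c: ◇q requires q at some successor in {a, c}.
        q holds at a, so ◇q is true at c.
Satisfying worlds: none.

none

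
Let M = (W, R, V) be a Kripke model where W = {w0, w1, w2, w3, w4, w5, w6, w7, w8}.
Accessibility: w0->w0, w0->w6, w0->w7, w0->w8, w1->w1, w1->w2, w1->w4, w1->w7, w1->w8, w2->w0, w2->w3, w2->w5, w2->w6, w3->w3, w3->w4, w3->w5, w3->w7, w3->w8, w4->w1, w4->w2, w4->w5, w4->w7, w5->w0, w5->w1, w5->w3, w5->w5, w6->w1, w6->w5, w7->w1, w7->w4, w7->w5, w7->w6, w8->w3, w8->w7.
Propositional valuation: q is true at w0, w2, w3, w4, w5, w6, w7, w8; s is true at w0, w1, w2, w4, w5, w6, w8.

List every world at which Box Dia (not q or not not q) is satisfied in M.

w0, w1, w2, w3, w4, w5, w6, w7, w8

Let φ = Box Dia (not q or not not q). Evaluate φ at each world:
  w0 (successors {w0, w6, w7, w8}): φ is true.
  w1 (successors {w1, w2, w4, w7, w8}): φ is true.
  w2 (successors {w0, w3, w5, w6}): φ is true.
  w3 (successors {w3, w4, w5, w7, w8}): φ is true.
  w4 (successors {w1, w2, w5, w7}): φ is true.
  w5 (successors {w0, w1, w3, w5}): φ is true.
  w6 (successors {w1, w5}): φ is true.
  w7 (successors {w1, w4, w5, w6}): φ is true.
  w8 (successors {w3, w7}): φ is true.
For instance, at w4:
  At w4: Box Dia (not q or not not q) requires Dia (not q or not not q) at every successor {w1, w2, w5, w7}.
    At w1: Dia (not q or not not q) is true.
    At w2: Dia (not q or not not q) is true.
    At w5: Dia (not q or not not q) is true.
    At w7: Dia (not q or not not q) is true.
  So Box Dia (not q or not not q) is true at w4.
Satisfying worlds: {w0, w1, w2, w3, w4, w5, w6, w7, w8}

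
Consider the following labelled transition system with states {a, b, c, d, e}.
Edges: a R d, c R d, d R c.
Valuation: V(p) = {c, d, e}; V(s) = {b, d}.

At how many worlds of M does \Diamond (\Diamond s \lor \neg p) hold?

Let φ = \Diamond (\Diamond s \lor \neg p). Evaluate φ at each world:
  a (successors {d}): φ is false.
  b (successors ∅): φ is false.
  c (successors {d}): φ is false.
  d (successors {c}): φ is true.
  e (successors ∅): φ is false.
For instance, at c:
  At c: \Diamond (\Diamond s \lor \neg p) requires \Diamond s \lor \neg p at some successor in {d}.
    At d: \Diamond s \lor \neg p is false.
  So \Diamond (\Diamond s \lor \neg p) is false at c.
Satisfying worlds: {d}

1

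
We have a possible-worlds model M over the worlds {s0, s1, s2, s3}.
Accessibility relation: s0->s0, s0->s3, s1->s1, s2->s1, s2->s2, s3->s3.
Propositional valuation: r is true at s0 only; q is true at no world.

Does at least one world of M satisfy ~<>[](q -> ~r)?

Recall that []ψ holds at a world iff ψ holds at every accessible world, and <>ψ holds iff ψ holds at some accessible world.
Let φ = ~<>[](q -> ~r). Evaluate φ at each world:
  s0 (successors {s0, s3}): φ is false.
  s1 (successors {s1}): φ is false.
  s2 (successors {s1, s2}): φ is false.
  s3 (successors {s3}): φ is false.
For instance, at s2:
  At s2: <>[](q -> ~r) is true, so ~<>[](q -> ~r) is false.
    At s2: <>[](q -> ~r) requires [](q -> ~r) at some successor in {s1, s2}.
      [](q -> ~r) holds at s1, so <>[](q -> ~r) is true at s2.

No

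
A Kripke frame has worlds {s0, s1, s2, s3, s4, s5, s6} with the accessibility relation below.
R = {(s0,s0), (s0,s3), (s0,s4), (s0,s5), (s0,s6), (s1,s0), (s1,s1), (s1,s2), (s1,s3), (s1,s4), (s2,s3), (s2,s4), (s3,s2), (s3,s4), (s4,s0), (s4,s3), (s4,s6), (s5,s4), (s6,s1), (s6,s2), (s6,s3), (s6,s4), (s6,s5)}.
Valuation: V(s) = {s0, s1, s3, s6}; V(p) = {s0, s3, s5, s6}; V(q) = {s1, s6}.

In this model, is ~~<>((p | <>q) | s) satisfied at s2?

Yes

Recall that <>ψ holds at a world iff ψ holds at some accessible world.
At s2: ~<>((p | <>q) | s) is false, so ~~<>((p | <>q) | s) is true.
  At s2: <>((p | <>q) | s) is true, so ~<>((p | <>q) | s) is false.
    At s2: <>((p | <>q) | s) requires (p | <>q) | s at some successor in {s3, s4}.
      (p | <>q) | s holds at s3, so <>((p | <>q) | s) is true at s2.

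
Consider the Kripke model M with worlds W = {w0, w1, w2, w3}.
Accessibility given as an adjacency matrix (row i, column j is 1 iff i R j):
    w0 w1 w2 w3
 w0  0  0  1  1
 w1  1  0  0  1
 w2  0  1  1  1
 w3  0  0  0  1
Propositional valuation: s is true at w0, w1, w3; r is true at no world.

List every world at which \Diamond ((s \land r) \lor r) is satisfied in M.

Recall that \Diamond ψ holds at a world iff ψ holds at some accessible world.
Let φ = \Diamond ((s \land r) \lor r). Evaluate φ at each world:
  w0 (successors {w2, w3}): φ is false.
  w1 (successors {w0, w3}): φ is false.
  w2 (successors {w1, w2, w3}): φ is false.
  w3 (successors {w3}): φ is false.
For instance, at w3:
  At w3: \Diamond ((s \land r) \lor r) requires (s \land r) \lor r at some successor in {w3}.
    At w3: (s \land r) \lor r is false.
  So \Diamond ((s \land r) \lor r) is false at w3.
Satisfying worlds: none.

none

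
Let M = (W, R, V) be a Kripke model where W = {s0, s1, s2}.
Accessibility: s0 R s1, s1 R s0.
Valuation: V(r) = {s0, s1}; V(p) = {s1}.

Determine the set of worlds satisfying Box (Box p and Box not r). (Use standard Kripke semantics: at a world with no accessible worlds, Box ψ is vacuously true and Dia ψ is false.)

Let φ = Box (Box p and Box not r). Evaluate φ at each world:
  s0 (successors {s1}): φ is false.
  s1 (successors {s0}): φ is false.
  s2 (successors ∅): φ is true.
For instance, at s1:
  At s1: Box (Box p and Box not r) requires Box p and Box not r at every successor {s0}.
    Box p and Box not r fails at s0, so Box (Box p and Box not r) is false at s1.
      At s0: Box p is true, Box not r is false, so Box p and Box not r is false.
Satisfying worlds: {s2}

s2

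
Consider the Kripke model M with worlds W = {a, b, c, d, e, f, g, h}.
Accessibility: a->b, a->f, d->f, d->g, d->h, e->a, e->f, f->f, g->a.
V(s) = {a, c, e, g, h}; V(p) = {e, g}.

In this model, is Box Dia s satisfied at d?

Recall that Box ψ holds at a world iff ψ holds at every accessible world, and Dia ψ holds iff ψ holds at some accessible world.
At d: Box Dia s requires Dia s at every successor {f, g, h}.
  Dia s fails at f, so Box Dia s is false at d.
    At f: Dia s requires s at some successor in {f}.
      At f: s is false.
    So Dia s is false at f.

No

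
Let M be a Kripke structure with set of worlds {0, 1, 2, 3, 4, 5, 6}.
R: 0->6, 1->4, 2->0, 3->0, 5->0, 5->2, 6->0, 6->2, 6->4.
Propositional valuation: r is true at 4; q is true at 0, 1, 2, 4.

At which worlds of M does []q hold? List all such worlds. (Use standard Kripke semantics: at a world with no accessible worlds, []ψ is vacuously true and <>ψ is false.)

Let φ = []q. Evaluate φ at each world:
  0 (successors {6}): φ is false.
  1 (successors {4}): φ is true.
  2 (successors {0}): φ is true.
  3 (successors {0}): φ is true.
  4 (successors ∅): φ is true.
  5 (successors {0, 2}): φ is true.
  6 (successors {0, 2, 4}): φ is true.
For instance, at 1:
  At 1: []q requires q at every successor {4}.
    At 4: q is true.
  So []q is true at 1.
Satisfying worlds: {1, 2, 3, 4, 5, 6}

1, 2, 3, 4, 5, 6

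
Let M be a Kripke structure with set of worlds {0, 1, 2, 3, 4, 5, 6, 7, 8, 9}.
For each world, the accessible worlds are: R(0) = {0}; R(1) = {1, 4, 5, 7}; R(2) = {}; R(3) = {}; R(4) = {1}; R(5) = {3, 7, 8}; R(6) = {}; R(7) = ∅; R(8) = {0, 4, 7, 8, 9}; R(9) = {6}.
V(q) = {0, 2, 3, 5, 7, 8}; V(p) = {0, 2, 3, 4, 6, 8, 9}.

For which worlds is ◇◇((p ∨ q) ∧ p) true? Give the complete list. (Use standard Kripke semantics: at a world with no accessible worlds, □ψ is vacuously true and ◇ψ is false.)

0, 1, 4, 5, 8

Let φ = ◇◇((p ∨ q) ∧ p). Evaluate φ at each world:
  0 (successors {0}): φ is true.
  1 (successors {1, 4, 5, 7}): φ is true.
  2 (successors ∅): φ is false.
  3 (successors ∅): φ is false.
  4 (successors {1}): φ is true.
  5 (successors {3, 7, 8}): φ is true.
  6 (successors ∅): φ is false.
  7 (successors ∅): φ is false.
  8 (successors {0, 4, 7, 8, 9}): φ is true.
  9 (successors {6}): φ is false.
For instance, at 4:
  At 4: ◇◇((p ∨ q) ∧ p) requires ◇((p ∨ q) ∧ p) at some successor in {1}.
    ◇((p ∨ q) ∧ p) holds at 1, so ◇◇((p ∨ q) ∧ p) is true at 4.
      At 1: ◇((p ∨ q) ∧ p) requires (p ∨ q) ∧ p at some successor in {1, 4, 5, 7}.
        (p ∨ q) ∧ p holds at 4, so ◇((p ∨ q) ∧ p) is true at 1.
Satisfying worlds: {0, 1, 4, 5, 8}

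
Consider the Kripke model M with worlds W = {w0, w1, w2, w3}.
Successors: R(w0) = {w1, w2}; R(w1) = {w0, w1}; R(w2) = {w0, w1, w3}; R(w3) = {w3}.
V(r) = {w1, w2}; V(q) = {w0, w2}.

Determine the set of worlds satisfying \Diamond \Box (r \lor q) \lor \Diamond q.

w0, w1, w2

Let φ = \Diamond \Box (r \lor q) \lor \Diamond q. Evaluate φ at each world:
  w0 (successors {w1, w2}): φ is true.
  w1 (successors {w0, w1}): φ is true.
  w2 (successors {w0, w1, w3}): φ is true.
  w3 (successors {w3}): φ is false.
For instance, at w1:
  At w1: \Diamond \Box (r \lor q) is true, \Diamond q is true, so \Diamond \Box (r \lor q) \lor \Diamond q is true.
    At w1: \Diamond \Box (r \lor q) requires \Box (r \lor q) at some successor in {w0, w1}.
      \Box (r \lor q) holds at w0, so \Diamond \Box (r \lor q) is true at w1.
    At w1: \Diamond q requires q at some successor in {w0, w1}.
      q holds at w0, so \Diamond q is true at w1.
Satisfying worlds: {w0, w1, w2}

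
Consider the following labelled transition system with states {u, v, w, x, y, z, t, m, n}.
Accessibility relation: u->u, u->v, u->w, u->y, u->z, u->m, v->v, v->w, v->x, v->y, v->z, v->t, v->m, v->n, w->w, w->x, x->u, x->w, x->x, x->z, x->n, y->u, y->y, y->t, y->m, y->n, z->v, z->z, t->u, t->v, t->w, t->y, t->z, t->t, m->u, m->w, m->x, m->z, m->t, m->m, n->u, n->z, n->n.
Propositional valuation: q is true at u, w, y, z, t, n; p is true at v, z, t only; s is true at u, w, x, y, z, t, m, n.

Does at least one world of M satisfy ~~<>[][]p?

No

Let φ = ~~<>[][]p. Evaluate φ at each world:
  u (successors {u, v, w, y, z, m}): φ is false.
  v (successors {v, w, x, y, z, t, m, n}): φ is false.
  w (successors {w, x}): φ is false.
  x (successors {u, w, x, z, n}): φ is false.
  y (successors {u, y, t, m, n}): φ is false.
  z (successors {v, z}): φ is false.
  t (successors {u, v, w, y, z, t}): φ is false.
  m (successors {u, w, x, z, t, m}): φ is false.
  n (successors {u, z, n}): φ is false.
For instance, at n:
  At n: ~<>[][]p is true, so ~~<>[][]p is false.
    At n: <>[][]p is false, so ~<>[][]p is true.
      At n: <>[][]p requires [][]p at some successor in {u, z, n}.
        At u: [][]p is false.
        At z: [][]p is false.
        At n: [][]p is false.
      So <>[][]p is false at n.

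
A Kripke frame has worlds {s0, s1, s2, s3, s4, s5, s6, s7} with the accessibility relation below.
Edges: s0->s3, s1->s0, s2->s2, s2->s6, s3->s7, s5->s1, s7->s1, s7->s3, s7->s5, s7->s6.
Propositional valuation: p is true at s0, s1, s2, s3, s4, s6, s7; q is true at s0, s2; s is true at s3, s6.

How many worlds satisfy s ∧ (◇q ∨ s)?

Let φ = s ∧ (◇q ∨ s). Evaluate φ at each world:
  s0 (successors {s3}): φ is false.
  s1 (successors {s0}): φ is false.
  s2 (successors {s2, s6}): φ is false.
  s3 (successors {s7}): φ is true.
  s4 (successors ∅): φ is false.
  s5 (successors {s1}): φ is false.
  s6 (successors ∅): φ is true.
  s7 (successors {s1, s3, s5, s6}): φ is false.
For instance, at s2:
  At s2: s is false, ◇q ∨ s is true, so s ∧ (◇q ∨ s) is false.
    At s2: ◇q is true, s is false, so ◇q ∨ s is true.
      At s2: ◇q requires q at some successor in {s2, s6}.
        q holds at s2, so ◇q is true at s2.
Satisfying worlds: {s3, s6}

2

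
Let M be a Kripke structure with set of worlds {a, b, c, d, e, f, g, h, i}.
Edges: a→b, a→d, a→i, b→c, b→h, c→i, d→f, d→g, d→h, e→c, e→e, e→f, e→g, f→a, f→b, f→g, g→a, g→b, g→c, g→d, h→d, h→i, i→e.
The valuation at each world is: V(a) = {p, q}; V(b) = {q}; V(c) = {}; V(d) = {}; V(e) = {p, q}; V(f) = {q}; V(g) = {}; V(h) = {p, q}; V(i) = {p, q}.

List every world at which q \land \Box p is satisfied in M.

i

Recall that \Box ψ holds at a world iff ψ holds at every accessible world, and \Diamond ψ holds iff ψ holds at some accessible world.
Let φ = q \land \Box p. Evaluate φ at each world:
  a (successors {b, d, i}): φ is false.
  b (successors {c, h}): φ is false.
  c (successors {i}): φ is false.
  d (successors {f, g, h}): φ is false.
  e (successors {c, e, f, g}): φ is false.
  f (successors {a, b, g}): φ is false.
  g (successors {a, b, c, d}): φ is false.
  h (successors {d, i}): φ is false.
  i (successors {e}): φ is true.
For instance, at h:
  At h: q is true, \Box p is false, so q \land \Box p is false.
    At h: \Box p requires p at every successor {d, i}.
      p fails at d, so \Box p is false at h.
Satisfying worlds: {i}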